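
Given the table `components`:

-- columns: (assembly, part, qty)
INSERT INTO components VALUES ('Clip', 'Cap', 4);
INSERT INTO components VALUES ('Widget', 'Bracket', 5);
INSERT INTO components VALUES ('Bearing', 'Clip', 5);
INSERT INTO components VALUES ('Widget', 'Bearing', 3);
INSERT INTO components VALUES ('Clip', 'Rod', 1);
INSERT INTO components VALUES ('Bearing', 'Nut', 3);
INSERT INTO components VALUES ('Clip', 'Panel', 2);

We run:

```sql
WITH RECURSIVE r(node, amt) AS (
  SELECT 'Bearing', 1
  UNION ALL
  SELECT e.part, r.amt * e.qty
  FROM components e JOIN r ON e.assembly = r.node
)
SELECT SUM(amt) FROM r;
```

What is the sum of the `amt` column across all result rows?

44

Base: (Bearing, amt=1).
Iteration 1: components of {Bearing} -> Clip = 1*5 = 5, Nut = 1*3 = 3.
Iteration 2: components of {Clip,Nut} -> Cap = 5*4 = 20, Panel = 5*2 = 10, Rod = 5*1 = 5.
Iteration 3: no further components; recursion stops.
SUM(amt) = 1 + 5 + 3 + 10 + 20 + 5 = 44.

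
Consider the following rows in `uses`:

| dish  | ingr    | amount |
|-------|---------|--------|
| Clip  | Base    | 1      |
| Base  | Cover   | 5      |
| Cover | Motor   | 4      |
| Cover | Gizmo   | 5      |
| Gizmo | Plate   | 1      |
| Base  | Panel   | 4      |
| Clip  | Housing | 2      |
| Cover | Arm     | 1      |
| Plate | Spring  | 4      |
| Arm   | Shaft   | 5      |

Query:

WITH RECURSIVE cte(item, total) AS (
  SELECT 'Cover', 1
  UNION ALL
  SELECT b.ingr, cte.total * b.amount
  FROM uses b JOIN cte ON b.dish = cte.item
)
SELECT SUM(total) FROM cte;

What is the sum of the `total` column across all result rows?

41

Base: (Cover, total=1).
Iteration 1: components of {Cover} -> Arm = 1*1 = 1, Gizmo = 1*5 = 5, Motor = 1*4 = 4.
Iteration 2: components of {Arm,Gizmo,Motor} -> Plate = 5*1 = 5, Shaft = 1*5 = 5.
Iteration 3: components of {Plate,Shaft} -> Spring = 5*4 = 20.
Iteration 4: no further components; recursion stops.
SUM(total) = 1 + 4 + 5 + 1 + 5 + 5 + 20 = 41.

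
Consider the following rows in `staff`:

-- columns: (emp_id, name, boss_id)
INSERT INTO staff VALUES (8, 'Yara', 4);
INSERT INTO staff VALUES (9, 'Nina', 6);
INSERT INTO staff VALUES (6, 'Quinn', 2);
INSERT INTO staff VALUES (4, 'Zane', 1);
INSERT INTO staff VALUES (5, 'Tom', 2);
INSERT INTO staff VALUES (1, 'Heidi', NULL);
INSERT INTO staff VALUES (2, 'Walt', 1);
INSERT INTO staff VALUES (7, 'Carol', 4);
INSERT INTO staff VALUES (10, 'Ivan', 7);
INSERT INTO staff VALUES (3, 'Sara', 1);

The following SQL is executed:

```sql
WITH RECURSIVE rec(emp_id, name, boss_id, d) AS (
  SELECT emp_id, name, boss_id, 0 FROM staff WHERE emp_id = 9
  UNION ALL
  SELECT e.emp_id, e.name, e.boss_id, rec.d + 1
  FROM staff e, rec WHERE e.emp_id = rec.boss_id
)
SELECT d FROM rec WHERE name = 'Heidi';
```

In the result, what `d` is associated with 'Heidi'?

Base: emp_id=9 (Nina), boss_id=6, d 0.
Iteration 1: join on emp_id=6 -> Quinn (id 6, boss_id=2, d 1).
Iteration 2: join on emp_id=2 -> Walt (id 2, boss_id=1, d 2).
Iteration 3: join on emp_id=1 -> Heidi (id 1, boss_id=NULL, d 3).
Iteration 4: boss_id is NULL; no match; recursion stops.

3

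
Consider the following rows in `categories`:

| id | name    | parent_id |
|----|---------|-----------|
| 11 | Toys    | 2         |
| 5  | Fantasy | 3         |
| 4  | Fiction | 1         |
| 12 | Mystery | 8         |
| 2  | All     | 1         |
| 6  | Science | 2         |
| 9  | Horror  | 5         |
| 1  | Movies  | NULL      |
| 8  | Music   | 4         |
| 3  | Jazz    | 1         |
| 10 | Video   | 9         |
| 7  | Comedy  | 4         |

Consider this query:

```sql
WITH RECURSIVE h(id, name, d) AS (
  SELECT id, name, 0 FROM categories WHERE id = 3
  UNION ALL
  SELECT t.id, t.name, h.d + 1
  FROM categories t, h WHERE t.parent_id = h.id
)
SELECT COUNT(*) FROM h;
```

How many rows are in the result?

4

Base: id=3 (Jazz) at d 0.
Iteration 1: rows with parent_id in {3} -> Fantasy (id 5, d 1).
Iteration 2: rows with parent_id in {5} -> Horror (id 9, d 2).
Iteration 3: rows with parent_id in {9} -> Video (id 10, d 3).
Iteration 4: no rows with parent_id in {10}; recursion stops.
Total rows emitted: 4.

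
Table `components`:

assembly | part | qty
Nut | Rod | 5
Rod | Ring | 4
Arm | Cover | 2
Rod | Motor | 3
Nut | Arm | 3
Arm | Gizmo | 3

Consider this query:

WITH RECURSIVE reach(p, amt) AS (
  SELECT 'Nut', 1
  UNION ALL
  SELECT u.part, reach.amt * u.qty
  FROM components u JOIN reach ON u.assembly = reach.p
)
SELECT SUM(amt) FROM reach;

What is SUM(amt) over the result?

59

Base: (Nut, amt=1).
Iteration 1: components of {Nut} -> Arm = 1*3 = 3, Rod = 1*5 = 5.
Iteration 2: components of {Arm,Rod} -> Cover = 3*2 = 6, Gizmo = 3*3 = 9, Motor = 5*3 = 15, Ring = 5*4 = 20.
Iteration 3: no further components; recursion stops.
SUM(amt) = 1 + 5 + 3 + 20 + 15 + 9 + 6 = 59.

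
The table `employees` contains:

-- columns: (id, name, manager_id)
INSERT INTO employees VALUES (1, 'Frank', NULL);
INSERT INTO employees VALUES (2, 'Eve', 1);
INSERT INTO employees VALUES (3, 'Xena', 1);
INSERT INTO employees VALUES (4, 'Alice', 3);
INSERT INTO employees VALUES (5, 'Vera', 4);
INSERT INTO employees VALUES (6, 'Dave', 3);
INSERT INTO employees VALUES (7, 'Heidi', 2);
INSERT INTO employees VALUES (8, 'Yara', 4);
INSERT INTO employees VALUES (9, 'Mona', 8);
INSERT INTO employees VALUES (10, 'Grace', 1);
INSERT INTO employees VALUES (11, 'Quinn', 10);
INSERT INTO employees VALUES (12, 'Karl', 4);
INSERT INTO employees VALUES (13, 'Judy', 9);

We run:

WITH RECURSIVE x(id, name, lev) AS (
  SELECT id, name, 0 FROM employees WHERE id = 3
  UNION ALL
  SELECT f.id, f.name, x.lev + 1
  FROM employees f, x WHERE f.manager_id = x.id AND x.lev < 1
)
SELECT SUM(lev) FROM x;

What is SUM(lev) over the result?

Base: id=3 (Xena) at lev 0.
Iteration 1: rows with manager_id in {3} -> Alice (id 4, lev 1), Dave (id 6, lev 1).
Iteration 2: lev < 1 fails for all current rows; recursion stops.
SUM(lev) = 0 + 1 + 1 = 2.

2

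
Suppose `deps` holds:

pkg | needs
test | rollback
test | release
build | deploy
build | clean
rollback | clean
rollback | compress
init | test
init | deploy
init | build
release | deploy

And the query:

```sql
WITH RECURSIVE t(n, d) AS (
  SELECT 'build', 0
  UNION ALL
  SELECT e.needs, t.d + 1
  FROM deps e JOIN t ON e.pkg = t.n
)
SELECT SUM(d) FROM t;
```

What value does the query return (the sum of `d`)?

Base: (build, d=0).
Iteration 1: edges from {build} -> (clean, d=1), (deploy, d=1).
Iteration 2: no outgoing edges from {clean,deploy}; recursion stops.
SUM(d) = 0 + 1 + 1 = 2.

2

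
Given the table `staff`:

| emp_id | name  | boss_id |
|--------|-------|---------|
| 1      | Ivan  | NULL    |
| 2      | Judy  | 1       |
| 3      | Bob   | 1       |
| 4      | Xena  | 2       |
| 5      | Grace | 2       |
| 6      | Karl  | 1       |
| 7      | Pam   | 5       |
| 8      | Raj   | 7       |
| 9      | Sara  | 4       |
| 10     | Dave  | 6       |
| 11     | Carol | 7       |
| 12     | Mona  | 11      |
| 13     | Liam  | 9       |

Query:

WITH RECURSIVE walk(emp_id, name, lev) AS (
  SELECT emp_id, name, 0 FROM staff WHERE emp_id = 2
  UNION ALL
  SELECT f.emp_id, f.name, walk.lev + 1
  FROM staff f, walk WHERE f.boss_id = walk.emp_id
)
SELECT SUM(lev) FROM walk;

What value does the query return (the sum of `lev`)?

19

Base: emp_id=2 (Judy) at lev 0.
Iteration 1: rows with boss_id in {2} -> Xena (id 4, lev 1), Grace (id 5, lev 1).
Iteration 2: rows with boss_id in {4,5} -> Pam (id 7, lev 2), Sara (id 9, lev 2).
Iteration 3: rows with boss_id in {7,9} -> Raj (id 8, lev 3), Carol (id 11, lev 3), Liam (id 13, lev 3).
Iteration 4: rows with boss_id in {8,11,13} -> Mona (id 12, lev 4).
Iteration 5: no rows with boss_id in {12}; recursion stops.
SUM(lev) = 0 + 1 + 1 + 2 + 2 + 3 + 3 + 3 + 4 = 19.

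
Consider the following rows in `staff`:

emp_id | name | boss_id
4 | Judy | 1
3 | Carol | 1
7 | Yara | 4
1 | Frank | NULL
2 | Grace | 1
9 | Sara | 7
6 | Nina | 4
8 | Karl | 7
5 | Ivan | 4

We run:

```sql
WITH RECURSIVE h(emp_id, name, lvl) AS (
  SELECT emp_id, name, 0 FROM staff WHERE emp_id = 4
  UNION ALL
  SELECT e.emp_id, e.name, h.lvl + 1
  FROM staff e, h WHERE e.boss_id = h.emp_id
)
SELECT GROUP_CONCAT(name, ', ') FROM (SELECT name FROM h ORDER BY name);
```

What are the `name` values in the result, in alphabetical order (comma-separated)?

Base: emp_id=4 (Judy) at lvl 0.
Iteration 1: rows with boss_id in {4} -> Ivan (id 5, lvl 1), Nina (id 6, lvl 1), Yara (id 7, lvl 1).
Iteration 2: rows with boss_id in {5,6,7} -> Karl (id 8, lvl 2), Sara (id 9, lvl 2).
Iteration 3: no rows with boss_id in {8,9}; recursion stops.

Ivan, Judy, Karl, Nina, Sara, Yara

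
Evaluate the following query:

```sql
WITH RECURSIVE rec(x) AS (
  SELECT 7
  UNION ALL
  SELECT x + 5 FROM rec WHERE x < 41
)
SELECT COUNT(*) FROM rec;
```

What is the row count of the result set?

8

Base: x=7.
Iteration 1: 7 < 41 holds -> x = 7 + 5 = 12.
Iteration 2: 12 < 41 holds -> x = 12 + 5 = 17.
Iteration 3: 17 < 41 holds -> x = 17 + 5 = 22.
Iteration 4: 22 < 41 holds -> x = 22 + 5 = 27.
Iteration 5: 27 < 41 holds -> x = 27 + 5 = 32.
Iteration 6: 32 < 41 holds -> x = 32 + 5 = 37.
Iteration 7: 37 < 41 holds -> x = 37 + 5 = 42.
Iteration 8: 42 < 41 fails; recursion stops.
Total rows emitted: 8.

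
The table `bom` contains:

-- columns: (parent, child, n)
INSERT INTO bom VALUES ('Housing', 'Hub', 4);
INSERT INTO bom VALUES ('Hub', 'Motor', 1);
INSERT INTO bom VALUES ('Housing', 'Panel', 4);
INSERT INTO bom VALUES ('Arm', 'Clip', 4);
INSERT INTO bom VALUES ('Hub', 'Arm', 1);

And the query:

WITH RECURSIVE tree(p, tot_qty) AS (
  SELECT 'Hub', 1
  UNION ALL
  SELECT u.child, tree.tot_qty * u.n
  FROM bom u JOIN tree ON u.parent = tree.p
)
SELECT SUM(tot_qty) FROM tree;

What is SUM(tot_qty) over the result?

7

Base: (Hub, tot_qty=1).
Iteration 1: components of {Hub} -> Arm = 1*1 = 1, Motor = 1*1 = 1.
Iteration 2: components of {Arm,Motor} -> Clip = 1*4 = 4.
Iteration 3: no further components; recursion stops.
SUM(tot_qty) = 1 + 1 + 1 + 4 = 7.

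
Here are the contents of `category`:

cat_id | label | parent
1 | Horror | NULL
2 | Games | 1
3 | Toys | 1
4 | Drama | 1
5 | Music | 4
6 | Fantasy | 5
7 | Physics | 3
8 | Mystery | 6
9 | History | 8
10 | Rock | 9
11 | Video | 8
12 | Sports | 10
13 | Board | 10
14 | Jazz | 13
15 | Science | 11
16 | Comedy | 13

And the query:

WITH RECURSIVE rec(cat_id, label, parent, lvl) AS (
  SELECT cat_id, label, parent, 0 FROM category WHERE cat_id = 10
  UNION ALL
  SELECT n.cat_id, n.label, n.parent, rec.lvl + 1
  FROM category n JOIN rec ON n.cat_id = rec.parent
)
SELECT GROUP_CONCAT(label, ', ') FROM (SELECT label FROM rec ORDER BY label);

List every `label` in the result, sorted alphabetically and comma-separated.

Drama, Fantasy, History, Horror, Music, Mystery, Rock

Base: cat_id=10 (Rock), parent=9, lvl 0.
Iteration 1: join on cat_id=9 -> History (id 9, parent=8, lvl 1).
Iteration 2: join on cat_id=8 -> Mystery (id 8, parent=6, lvl 2).
Iteration 3: join on cat_id=6 -> Fantasy (id 6, parent=5, lvl 3).
Iteration 4: join on cat_id=5 -> Music (id 5, parent=4, lvl 4).
Iteration 5: join on cat_id=4 -> Drama (id 4, parent=1, lvl 5).
Iteration 6: join on cat_id=1 -> Horror (id 1, parent=NULL, lvl 6).
Iteration 7: parent is NULL; no match; recursion stops.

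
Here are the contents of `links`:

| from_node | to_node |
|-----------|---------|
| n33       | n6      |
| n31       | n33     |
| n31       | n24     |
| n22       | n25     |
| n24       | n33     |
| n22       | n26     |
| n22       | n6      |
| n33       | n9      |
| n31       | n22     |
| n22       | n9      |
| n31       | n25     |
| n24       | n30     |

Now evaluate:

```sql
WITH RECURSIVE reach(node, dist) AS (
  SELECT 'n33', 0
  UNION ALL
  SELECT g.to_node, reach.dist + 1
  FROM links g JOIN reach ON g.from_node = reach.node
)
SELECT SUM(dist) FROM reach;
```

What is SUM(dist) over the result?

Base: (n33, dist=0).
Iteration 1: edges from {n33} -> (n6, dist=1), (n9, dist=1).
Iteration 2: no outgoing edges from {n6,n9}; recursion stops.
SUM(dist) = 0 + 1 + 1 = 2.

2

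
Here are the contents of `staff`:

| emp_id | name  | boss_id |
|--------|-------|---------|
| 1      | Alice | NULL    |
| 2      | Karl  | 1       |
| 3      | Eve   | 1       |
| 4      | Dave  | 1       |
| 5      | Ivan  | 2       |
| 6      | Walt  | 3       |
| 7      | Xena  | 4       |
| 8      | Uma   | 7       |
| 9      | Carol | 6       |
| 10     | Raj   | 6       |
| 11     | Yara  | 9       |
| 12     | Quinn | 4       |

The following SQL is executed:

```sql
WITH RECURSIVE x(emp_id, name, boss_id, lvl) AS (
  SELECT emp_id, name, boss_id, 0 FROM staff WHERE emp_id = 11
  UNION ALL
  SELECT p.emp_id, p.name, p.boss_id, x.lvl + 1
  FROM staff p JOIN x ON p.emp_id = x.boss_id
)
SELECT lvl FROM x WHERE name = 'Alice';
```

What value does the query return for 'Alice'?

Base: emp_id=11 (Yara), boss_id=9, lvl 0.
Iteration 1: join on emp_id=9 -> Carol (id 9, boss_id=6, lvl 1).
Iteration 2: join on emp_id=6 -> Walt (id 6, boss_id=3, lvl 2).
Iteration 3: join on emp_id=3 -> Eve (id 3, boss_id=1, lvl 3).
Iteration 4: join on emp_id=1 -> Alice (id 1, boss_id=NULL, lvl 4).
Iteration 5: boss_id is NULL; no match; recursion stops.

4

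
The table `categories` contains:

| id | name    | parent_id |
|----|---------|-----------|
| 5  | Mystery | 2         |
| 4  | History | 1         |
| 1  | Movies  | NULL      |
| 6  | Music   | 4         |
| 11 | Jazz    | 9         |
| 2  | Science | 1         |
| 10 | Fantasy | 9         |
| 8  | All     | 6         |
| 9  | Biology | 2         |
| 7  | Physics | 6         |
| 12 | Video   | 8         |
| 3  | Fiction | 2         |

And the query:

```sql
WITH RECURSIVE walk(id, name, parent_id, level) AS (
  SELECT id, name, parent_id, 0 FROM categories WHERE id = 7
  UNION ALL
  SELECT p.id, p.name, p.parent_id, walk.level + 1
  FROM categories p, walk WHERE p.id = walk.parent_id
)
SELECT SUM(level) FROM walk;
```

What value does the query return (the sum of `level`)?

6

Base: id=7 (Physics), parent_id=6, level 0.
Iteration 1: join on id=6 -> Music (id 6, parent_id=4, level 1).
Iteration 2: join on id=4 -> History (id 4, parent_id=1, level 2).
Iteration 3: join on id=1 -> Movies (id 1, parent_id=NULL, level 3).
Iteration 4: parent_id is NULL; no match; recursion stops.
SUM(level) = 0 + 1 + 2 + 3 = 6.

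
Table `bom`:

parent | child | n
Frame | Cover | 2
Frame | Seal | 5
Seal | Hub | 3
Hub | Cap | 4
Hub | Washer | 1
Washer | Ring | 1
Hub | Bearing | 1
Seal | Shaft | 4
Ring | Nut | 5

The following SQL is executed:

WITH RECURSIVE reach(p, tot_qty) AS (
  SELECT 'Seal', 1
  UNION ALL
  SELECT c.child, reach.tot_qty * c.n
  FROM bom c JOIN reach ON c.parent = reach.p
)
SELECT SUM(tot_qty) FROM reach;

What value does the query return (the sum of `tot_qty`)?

44

Base: (Seal, tot_qty=1).
Iteration 1: components of {Seal} -> Hub = 1*3 = 3, Shaft = 1*4 = 4.
Iteration 2: components of {Hub,Shaft} -> Bearing = 3*1 = 3, Cap = 3*4 = 12, Washer = 3*1 = 3.
Iteration 3: components of {Bearing,Cap,Washer} -> Ring = 3*1 = 3.
Iteration 4: components of {Ring} -> Nut = 3*5 = 15.
Iteration 5: no further components; recursion stops.
SUM(tot_qty) = 1 + 3 + 4 + 12 + 3 + 3 + 3 + 15 = 44.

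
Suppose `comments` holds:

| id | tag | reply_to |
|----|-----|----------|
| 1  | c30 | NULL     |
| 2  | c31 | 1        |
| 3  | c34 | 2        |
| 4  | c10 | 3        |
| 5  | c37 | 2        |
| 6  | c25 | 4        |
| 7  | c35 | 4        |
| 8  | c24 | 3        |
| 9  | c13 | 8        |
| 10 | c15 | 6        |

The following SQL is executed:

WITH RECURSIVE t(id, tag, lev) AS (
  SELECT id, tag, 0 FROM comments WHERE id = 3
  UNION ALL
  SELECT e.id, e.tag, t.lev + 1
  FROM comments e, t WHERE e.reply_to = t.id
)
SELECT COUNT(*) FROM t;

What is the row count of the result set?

7

Base: id=3 (c34) at lev 0.
Iteration 1: rows with reply_to in {3} -> c10 (id 4, lev 1), c24 (id 8, lev 1).
Iteration 2: rows with reply_to in {4,8} -> c25 (id 6, lev 2), c35 (id 7, lev 2), c13 (id 9, lev 2).
Iteration 3: rows with reply_to in {6,7,9} -> c15 (id 10, lev 3).
Iteration 4: no rows with reply_to in {10}; recursion stops.
Total rows emitted: 7.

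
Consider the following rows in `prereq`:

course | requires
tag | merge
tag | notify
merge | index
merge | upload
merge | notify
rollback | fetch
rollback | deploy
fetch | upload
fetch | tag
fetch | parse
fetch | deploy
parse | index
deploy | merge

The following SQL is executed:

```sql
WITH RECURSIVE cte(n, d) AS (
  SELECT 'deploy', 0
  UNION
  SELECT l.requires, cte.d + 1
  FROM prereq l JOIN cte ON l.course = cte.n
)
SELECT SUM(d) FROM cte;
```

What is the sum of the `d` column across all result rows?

Base: (deploy, d=0).
Iteration 1: edges from {deploy} -> (merge, d=1).
Iteration 2: edges from {merge} -> (index, d=2), (notify, d=2), (upload, d=2).
Iteration 3: no outgoing edges from {index,notify,upload}; recursion stops.
SUM(d) = 0 + 1 + 2 + 2 + 2 = 7.

7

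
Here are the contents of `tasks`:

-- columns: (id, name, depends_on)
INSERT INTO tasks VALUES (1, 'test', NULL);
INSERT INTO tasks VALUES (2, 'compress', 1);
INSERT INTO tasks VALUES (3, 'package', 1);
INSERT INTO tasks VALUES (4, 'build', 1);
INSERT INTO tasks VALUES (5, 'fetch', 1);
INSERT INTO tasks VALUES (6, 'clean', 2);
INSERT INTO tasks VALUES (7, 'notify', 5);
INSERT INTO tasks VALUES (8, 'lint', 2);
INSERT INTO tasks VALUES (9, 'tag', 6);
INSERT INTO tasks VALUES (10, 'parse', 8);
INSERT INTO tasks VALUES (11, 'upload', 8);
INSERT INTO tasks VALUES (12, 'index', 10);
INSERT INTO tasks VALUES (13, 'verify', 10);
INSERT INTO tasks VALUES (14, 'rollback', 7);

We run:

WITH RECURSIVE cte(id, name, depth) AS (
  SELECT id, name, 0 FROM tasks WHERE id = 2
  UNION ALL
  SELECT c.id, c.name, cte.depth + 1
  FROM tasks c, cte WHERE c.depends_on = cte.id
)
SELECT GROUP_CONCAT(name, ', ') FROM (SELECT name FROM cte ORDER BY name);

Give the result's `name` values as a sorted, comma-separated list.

Base: id=2 (compress) at depth 0.
Iteration 1: rows with depends_on in {2} -> clean (id 6, depth 1), lint (id 8, depth 1).
Iteration 2: rows with depends_on in {6,8} -> tag (id 9, depth 2), parse (id 10, depth 2), upload (id 11, depth 2).
Iteration 3: rows with depends_on in {9,10,11} -> index (id 12, depth 3), verify (id 13, depth 3).
Iteration 4: no rows with depends_on in {12,13}; recursion stops.

clean, compress, index, lint, parse, tag, upload, verify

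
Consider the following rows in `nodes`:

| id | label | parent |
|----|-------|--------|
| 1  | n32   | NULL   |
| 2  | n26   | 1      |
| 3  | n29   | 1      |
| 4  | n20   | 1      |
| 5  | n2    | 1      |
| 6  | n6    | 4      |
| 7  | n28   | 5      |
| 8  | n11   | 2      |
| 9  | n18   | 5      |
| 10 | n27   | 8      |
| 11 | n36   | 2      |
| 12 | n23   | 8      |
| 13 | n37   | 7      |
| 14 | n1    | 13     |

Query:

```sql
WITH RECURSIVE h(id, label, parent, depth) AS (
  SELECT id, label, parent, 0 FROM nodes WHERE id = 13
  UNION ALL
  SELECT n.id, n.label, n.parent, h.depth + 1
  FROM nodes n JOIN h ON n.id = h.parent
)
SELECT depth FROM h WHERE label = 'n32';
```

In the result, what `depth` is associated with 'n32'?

Base: id=13 (n37), parent=7, depth 0.
Iteration 1: join on id=7 -> n28 (id 7, parent=5, depth 1).
Iteration 2: join on id=5 -> n2 (id 5, parent=1, depth 2).
Iteration 3: join on id=1 -> n32 (id 1, parent=NULL, depth 3).
Iteration 4: parent is NULL; no match; recursion stops.

3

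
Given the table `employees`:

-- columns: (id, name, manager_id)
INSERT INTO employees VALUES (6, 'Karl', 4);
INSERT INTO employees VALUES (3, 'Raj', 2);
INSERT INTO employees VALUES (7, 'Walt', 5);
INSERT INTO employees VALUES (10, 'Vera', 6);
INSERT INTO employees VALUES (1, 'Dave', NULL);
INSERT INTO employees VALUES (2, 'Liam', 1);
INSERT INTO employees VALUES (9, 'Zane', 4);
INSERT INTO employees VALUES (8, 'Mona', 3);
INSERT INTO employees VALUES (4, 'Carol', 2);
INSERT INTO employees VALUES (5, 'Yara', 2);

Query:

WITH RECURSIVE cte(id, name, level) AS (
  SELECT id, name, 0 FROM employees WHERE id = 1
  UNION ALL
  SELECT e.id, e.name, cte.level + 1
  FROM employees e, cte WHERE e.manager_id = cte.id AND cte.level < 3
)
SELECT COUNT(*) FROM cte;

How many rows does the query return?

Base: id=1 (Dave) at level 0.
Iteration 1: rows with manager_id in {1} -> Liam (id 2, level 1).
Iteration 2: rows with manager_id in {2} -> Raj (id 3, level 2), Carol (id 4, level 2), Yara (id 5, level 2).
Iteration 3: rows with manager_id in {3,4,5} -> Karl (id 6, level 3), Walt (id 7, level 3), Mona (id 8, level 3), Zane (id 9, level 3).
Iteration 4: level < 3 fails for all current rows; recursion stops.
Total rows emitted: 9.

9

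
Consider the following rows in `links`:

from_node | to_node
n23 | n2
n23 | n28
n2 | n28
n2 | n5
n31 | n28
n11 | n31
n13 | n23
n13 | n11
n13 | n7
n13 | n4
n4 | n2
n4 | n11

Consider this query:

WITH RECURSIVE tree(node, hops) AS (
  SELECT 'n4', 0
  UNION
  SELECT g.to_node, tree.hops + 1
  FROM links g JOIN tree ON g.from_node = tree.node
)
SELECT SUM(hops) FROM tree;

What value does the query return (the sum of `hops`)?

11

Base: (n4, hops=0).
Iteration 1: edges from {n4} -> (n11, hops=1), (n2, hops=1).
Iteration 2: edges from {n11,n2} -> (n28, hops=2), (n31, hops=2), (n5, hops=2).
Iteration 3: edges from {n28,n31,n5} -> (n28, hops=3).
Iteration 4: no outgoing edges from {n28}; recursion stops.
SUM(hops) = 0 + 1 + 1 + 2 + 2 + 2 + 3 = 11.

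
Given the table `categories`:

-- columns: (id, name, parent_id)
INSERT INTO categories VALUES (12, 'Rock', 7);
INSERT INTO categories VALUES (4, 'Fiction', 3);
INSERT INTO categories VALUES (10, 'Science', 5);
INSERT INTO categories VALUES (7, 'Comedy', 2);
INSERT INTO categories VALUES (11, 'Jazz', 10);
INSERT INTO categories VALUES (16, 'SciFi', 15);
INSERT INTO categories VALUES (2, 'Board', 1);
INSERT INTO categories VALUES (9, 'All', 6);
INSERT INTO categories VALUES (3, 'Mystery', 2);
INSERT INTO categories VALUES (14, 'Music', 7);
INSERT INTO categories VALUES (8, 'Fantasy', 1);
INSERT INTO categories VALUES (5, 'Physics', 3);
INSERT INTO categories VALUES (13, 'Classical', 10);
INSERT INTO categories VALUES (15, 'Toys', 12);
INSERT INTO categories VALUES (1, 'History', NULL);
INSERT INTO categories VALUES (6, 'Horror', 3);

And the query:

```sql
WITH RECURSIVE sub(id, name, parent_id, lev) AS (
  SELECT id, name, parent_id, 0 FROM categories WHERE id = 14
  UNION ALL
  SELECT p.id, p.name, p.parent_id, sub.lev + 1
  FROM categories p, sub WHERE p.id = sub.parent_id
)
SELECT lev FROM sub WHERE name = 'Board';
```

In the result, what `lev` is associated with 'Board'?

Base: id=14 (Music), parent_id=7, lev 0.
Iteration 1: join on id=7 -> Comedy (id 7, parent_id=2, lev 1).
Iteration 2: join on id=2 -> Board (id 2, parent_id=1, lev 2).
Iteration 3: join on id=1 -> History (id 1, parent_id=NULL, lev 3).
Iteration 4: parent_id is NULL; no match; recursion stops.

2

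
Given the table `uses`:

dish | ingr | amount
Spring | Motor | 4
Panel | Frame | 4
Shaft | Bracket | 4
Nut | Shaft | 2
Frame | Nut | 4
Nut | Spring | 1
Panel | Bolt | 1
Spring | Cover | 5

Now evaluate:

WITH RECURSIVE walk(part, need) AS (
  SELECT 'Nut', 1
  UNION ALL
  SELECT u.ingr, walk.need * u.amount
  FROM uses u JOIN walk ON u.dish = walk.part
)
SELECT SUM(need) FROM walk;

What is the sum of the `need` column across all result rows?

21

Base: (Nut, need=1).
Iteration 1: components of {Nut} -> Shaft = 1*2 = 2, Spring = 1*1 = 1.
Iteration 2: components of {Shaft,Spring} -> Bracket = 2*4 = 8, Cover = 1*5 = 5, Motor = 1*4 = 4.
Iteration 3: no further components; recursion stops.
SUM(need) = 1 + 2 + 1 + 8 + 5 + 4 = 21.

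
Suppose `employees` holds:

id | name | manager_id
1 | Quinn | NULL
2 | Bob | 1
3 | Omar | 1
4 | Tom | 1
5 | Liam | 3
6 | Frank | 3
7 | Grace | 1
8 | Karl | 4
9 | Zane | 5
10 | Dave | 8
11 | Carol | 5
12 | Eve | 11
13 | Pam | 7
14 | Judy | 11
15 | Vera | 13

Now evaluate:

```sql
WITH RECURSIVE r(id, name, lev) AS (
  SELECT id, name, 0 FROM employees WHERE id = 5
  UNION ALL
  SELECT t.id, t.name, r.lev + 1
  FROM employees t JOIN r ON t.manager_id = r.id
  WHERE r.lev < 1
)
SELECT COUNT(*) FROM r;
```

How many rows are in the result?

Base: id=5 (Liam) at lev 0.
Iteration 1: rows with manager_id in {5} -> Zane (id 9, lev 1), Carol (id 11, lev 1).
Iteration 2: lev < 1 fails for all current rows; recursion stops.
Total rows emitted: 3.

3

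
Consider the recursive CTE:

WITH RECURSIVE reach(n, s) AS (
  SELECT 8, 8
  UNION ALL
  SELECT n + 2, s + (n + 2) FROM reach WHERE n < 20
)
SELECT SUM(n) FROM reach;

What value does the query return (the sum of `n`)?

98

Base: n=8, s=8.
Iteration 1: 8 < 20 holds -> n = 8 + 2 = 10, s = 8 + 10 = 18.
Iteration 2: 10 < 20 holds -> n = 10 + 2 = 12, s = 18 + 12 = 30.
Iteration 3: 12 < 20 holds -> n = 12 + 2 = 14, s = 30 + 14 = 44.
Iteration 4: 14 < 20 holds -> n = 14 + 2 = 16, s = 44 + 16 = 60.
Iteration 5: 16 < 20 holds -> n = 16 + 2 = 18, s = 60 + 18 = 78.
Iteration 6: 18 < 20 holds -> n = 18 + 2 = 20, s = 78 + 20 = 98.
Iteration 7: 20 < 20 fails; recursion stops.
SUM(n) = 8 + 10 + 12 + 14 + 16 + 18 + 20 = 98.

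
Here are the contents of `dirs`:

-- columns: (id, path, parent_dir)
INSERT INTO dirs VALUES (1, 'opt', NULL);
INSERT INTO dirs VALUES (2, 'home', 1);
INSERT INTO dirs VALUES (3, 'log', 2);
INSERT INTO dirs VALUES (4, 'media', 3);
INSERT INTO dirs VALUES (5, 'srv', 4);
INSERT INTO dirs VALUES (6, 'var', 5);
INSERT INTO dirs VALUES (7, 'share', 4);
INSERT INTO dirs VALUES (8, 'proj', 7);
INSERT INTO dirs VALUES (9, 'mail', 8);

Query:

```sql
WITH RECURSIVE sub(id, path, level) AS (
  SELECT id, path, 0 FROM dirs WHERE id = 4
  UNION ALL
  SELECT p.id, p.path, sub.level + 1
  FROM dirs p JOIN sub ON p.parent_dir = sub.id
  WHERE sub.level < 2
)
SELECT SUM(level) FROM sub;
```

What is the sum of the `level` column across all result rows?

Base: id=4 (media) at level 0.
Iteration 1: rows with parent_dir in {4} -> srv (id 5, level 1), share (id 7, level 1).
Iteration 2: rows with parent_dir in {5,7} -> var (id 6, level 2), proj (id 8, level 2).
Iteration 3: level < 2 fails for all current rows; recursion stops.
SUM(level) = 0 + 1 + 1 + 2 + 2 = 6.

6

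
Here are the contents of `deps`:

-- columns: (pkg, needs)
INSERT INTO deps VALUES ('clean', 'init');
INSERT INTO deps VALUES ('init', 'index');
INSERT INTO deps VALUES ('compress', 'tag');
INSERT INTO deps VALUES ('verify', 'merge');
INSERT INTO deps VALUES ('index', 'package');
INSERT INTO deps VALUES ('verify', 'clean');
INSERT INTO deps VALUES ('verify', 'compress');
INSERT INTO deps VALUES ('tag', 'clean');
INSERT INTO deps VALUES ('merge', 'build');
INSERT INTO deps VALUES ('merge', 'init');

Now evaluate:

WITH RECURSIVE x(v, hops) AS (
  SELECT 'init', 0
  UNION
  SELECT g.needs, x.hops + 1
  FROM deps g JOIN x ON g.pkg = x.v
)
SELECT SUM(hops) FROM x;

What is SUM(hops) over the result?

3

Base: (init, hops=0).
Iteration 1: edges from {init} -> (index, hops=1).
Iteration 2: edges from {index} -> (package, hops=2).
Iteration 3: no outgoing edges from {package}; recursion stops.
SUM(hops) = 0 + 1 + 2 = 3.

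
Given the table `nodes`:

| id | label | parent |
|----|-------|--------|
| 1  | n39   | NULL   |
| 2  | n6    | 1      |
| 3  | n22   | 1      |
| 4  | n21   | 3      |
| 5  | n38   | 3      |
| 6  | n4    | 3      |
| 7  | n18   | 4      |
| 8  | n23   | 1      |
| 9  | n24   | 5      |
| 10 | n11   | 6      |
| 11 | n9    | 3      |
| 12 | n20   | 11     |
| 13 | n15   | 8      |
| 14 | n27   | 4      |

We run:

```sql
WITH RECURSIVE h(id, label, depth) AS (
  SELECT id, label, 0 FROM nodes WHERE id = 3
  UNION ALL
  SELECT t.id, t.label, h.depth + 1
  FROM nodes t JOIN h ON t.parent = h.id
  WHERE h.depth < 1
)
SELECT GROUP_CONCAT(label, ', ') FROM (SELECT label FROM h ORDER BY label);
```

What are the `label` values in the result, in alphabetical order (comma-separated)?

n21, n22, n38, n4, n9

Base: id=3 (n22) at depth 0.
Iteration 1: rows with parent in {3} -> n21 (id 4, depth 1), n38 (id 5, depth 1), n4 (id 6, depth 1), n9 (id 11, depth 1).
Iteration 2: depth < 1 fails for all current rows; recursion stops.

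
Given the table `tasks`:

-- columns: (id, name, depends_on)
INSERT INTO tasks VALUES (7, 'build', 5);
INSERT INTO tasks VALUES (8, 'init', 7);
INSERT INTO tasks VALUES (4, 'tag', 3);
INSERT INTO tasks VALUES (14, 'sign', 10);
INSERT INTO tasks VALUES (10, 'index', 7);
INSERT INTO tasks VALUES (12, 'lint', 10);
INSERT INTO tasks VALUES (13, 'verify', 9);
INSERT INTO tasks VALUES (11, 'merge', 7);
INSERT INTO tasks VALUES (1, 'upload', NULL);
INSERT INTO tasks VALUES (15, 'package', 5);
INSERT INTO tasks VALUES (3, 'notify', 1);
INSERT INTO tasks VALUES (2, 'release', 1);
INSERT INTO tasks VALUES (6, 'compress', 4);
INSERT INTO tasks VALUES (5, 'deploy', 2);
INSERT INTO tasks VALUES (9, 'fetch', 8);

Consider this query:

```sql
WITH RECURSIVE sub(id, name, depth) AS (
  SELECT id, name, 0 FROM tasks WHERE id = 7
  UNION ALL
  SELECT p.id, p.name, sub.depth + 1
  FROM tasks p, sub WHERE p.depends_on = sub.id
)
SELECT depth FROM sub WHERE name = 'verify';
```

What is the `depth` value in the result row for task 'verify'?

3

Base: id=7 (build) at depth 0.
Iteration 1: rows with depends_on in {7} -> init (id 8, depth 1), index (id 10, depth 1), merge (id 11, depth 1).
Iteration 2: rows with depends_on in {8,10,11} -> fetch (id 9, depth 2), lint (id 12, depth 2), sign (id 14, depth 2).
Iteration 3: rows with depends_on in {9,12,14} -> verify (id 13, depth 3).
Iteration 4: no rows with depends_on in {13}; recursion stops.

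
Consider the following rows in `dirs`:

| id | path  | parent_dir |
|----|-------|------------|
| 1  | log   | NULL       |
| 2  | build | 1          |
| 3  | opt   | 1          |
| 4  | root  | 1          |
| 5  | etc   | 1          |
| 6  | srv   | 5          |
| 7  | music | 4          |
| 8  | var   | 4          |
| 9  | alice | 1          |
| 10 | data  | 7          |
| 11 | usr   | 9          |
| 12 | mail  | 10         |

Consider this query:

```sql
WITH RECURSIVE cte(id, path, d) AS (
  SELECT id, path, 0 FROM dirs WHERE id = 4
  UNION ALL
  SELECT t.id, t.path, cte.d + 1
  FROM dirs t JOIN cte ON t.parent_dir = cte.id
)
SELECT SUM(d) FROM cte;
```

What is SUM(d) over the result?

Base: id=4 (root) at d 0.
Iteration 1: rows with parent_dir in {4} -> music (id 7, d 1), var (id 8, d 1).
Iteration 2: rows with parent_dir in {7,8} -> data (id 10, d 2).
Iteration 3: rows with parent_dir in {10} -> mail (id 12, d 3).
Iteration 4: no rows with parent_dir in {12}; recursion stops.
SUM(d) = 0 + 1 + 1 + 2 + 3 = 7.

7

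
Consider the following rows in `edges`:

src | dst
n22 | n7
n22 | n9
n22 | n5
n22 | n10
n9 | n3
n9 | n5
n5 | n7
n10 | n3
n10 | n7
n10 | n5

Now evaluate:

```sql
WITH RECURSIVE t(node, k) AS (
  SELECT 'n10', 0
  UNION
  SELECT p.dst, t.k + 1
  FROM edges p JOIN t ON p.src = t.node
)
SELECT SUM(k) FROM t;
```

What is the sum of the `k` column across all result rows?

5

Base: (n10, k=0).
Iteration 1: edges from {n10} -> (n3, k=1), (n5, k=1), (n7, k=1).
Iteration 2: edges from {n3,n5,n7} -> (n7, k=2).
Iteration 3: no outgoing edges from {n7}; recursion stops.
SUM(k) = 0 + 1 + 1 + 1 + 2 = 5.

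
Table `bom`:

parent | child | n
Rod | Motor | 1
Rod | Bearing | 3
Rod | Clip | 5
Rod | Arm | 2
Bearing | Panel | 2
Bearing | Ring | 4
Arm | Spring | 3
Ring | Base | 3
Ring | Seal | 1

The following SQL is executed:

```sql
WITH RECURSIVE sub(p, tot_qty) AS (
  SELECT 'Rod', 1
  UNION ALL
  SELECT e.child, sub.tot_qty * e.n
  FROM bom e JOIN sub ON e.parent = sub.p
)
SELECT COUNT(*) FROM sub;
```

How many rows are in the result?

10

Base: (Rod, tot_qty=1).
Iteration 1: components of {Rod} -> Arm = 1*2 = 2, Bearing = 1*3 = 3, Clip = 1*5 = 5, Motor = 1*1 = 1.
Iteration 2: components of {Arm,Bearing,Clip,Motor} -> Panel = 3*2 = 6, Ring = 3*4 = 12, Spring = 2*3 = 6.
Iteration 3: components of {Panel,Ring,Spring} -> Base = 12*3 = 36, Seal = 12*1 = 12.
Iteration 4: no further components; recursion stops.
Total rows emitted: 10.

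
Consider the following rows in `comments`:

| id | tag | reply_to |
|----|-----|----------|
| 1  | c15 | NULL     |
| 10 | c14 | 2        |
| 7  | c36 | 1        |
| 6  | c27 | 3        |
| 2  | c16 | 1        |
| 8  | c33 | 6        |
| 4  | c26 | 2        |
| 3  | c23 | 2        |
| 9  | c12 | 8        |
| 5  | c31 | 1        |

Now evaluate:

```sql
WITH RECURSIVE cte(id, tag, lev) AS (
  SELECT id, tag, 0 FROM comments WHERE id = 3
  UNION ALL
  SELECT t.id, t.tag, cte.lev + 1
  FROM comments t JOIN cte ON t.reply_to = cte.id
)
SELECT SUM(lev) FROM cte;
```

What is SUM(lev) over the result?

6

Base: id=3 (c23) at lev 0.
Iteration 1: rows with reply_to in {3} -> c27 (id 6, lev 1).
Iteration 2: rows with reply_to in {6} -> c33 (id 8, lev 2).
Iteration 3: rows with reply_to in {8} -> c12 (id 9, lev 3).
Iteration 4: no rows with reply_to in {9}; recursion stops.
SUM(lev) = 0 + 1 + 2 + 3 = 6.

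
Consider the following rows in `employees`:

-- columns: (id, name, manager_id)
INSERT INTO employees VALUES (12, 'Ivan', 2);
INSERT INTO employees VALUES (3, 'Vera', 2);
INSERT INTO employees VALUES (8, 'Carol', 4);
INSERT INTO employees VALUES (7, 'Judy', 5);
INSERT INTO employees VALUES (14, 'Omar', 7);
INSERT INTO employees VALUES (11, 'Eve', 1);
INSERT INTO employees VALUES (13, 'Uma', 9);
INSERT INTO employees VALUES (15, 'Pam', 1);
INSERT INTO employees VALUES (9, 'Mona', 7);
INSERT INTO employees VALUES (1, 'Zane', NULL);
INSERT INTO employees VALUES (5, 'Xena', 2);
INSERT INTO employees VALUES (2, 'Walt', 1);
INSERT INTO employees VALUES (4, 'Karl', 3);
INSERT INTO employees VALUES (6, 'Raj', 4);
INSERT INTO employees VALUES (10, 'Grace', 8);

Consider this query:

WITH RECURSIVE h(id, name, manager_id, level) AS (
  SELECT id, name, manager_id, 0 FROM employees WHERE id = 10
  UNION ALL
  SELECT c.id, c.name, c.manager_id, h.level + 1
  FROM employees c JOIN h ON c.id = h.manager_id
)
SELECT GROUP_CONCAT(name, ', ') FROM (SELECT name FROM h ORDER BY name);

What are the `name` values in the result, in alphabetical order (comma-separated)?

Base: id=10 (Grace), manager_id=8, level 0.
Iteration 1: join on id=8 -> Carol (id 8, manager_id=4, level 1).
Iteration 2: join on id=4 -> Karl (id 4, manager_id=3, level 2).
Iteration 3: join on id=3 -> Vera (id 3, manager_id=2, level 3).
Iteration 4: join on id=2 -> Walt (id 2, manager_id=1, level 4).
Iteration 5: join on id=1 -> Zane (id 1, manager_id=NULL, level 5).
Iteration 6: manager_id is NULL; no match; recursion stops.

Carol, Grace, Karl, Vera, Walt, Zane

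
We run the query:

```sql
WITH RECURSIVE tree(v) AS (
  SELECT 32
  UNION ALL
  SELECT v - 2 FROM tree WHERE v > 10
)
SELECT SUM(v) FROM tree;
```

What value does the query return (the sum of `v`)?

252

Base: v=32.
Iteration 1: 32 > 10 holds -> v = 32 - 2 = 30.
Iteration 2: 30 > 10 holds -> v = 30 - 2 = 28.
Iteration 3: 28 > 10 holds -> v = 28 - 2 = 26.
Iteration 4: 26 > 10 holds -> v = 26 - 2 = 24.
Iteration 5: 24 > 10 holds -> v = 24 - 2 = 22.
Iteration 6: 22 > 10 holds -> v = 22 - 2 = 20.
Iteration 7: 20 > 10 holds -> v = 20 - 2 = 18.
Iteration 8: 18 > 10 holds -> v = 18 - 2 = 16.
Iteration 9: 16 > 10 holds -> v = 16 - 2 = 14.
Iteration 10: 14 > 10 holds -> v = 14 - 2 = 12.
Iteration 11: 12 > 10 holds -> v = 12 - 2 = 10.
Iteration 12: 10 > 10 fails; recursion stops.
SUM(v) = 32 + 30 + 28 + 26 + 24 + 22 + 20 + 18 + 16 + 14 + 12 + 10 = 252.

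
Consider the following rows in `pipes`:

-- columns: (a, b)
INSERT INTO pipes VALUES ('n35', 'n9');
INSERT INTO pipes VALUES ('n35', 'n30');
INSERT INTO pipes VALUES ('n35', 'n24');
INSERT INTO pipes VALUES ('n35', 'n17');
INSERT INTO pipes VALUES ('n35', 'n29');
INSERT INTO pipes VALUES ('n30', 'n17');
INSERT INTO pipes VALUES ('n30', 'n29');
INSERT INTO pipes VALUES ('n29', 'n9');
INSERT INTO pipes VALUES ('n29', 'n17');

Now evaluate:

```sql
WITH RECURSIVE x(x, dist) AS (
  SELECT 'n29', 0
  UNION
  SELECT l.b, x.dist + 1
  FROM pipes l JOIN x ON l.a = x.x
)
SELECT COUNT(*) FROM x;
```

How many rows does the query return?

3

Base: (n29, dist=0).
Iteration 1: edges from {n29} -> (n17, dist=1), (n9, dist=1).
Iteration 2: no outgoing edges from {n17,n9}; recursion stops.
Total rows emitted: 3.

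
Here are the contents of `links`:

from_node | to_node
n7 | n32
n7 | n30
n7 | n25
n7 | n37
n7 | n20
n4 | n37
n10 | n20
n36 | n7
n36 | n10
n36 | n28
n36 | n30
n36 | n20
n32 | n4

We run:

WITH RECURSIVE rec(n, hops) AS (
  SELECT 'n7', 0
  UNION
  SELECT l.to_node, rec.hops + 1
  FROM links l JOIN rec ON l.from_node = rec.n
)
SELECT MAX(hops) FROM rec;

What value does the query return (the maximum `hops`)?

Base: (n7, hops=0).
Iteration 1: edges from {n7} -> (n20, hops=1), (n25, hops=1), (n30, hops=1), (n32, hops=1), (n37, hops=1).
Iteration 2: edges from {n20,n25,n30,n32,n37} -> (n4, hops=2).
Iteration 3: edges from {n4} -> (n37, hops=3).
Iteration 4: no outgoing edges from {n37}; recursion stops.
hops values: 0, 1, 1, 1, 1, 1, 2, 3; the maximum is 3.

3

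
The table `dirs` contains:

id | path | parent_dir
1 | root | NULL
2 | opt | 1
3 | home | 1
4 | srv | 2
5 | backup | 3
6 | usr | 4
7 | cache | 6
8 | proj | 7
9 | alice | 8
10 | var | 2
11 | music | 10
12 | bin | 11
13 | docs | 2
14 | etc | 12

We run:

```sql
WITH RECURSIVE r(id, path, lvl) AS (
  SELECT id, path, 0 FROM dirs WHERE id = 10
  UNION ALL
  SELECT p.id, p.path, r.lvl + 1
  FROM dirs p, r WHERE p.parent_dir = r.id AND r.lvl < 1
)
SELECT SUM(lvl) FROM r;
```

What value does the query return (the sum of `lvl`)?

1

Base: id=10 (var) at lvl 0.
Iteration 1: rows with parent_dir in {10} -> music (id 11, lvl 1).
Iteration 2: lvl < 1 fails for all current rows; recursion stops.
SUM(lvl) = 0 + 1 = 1.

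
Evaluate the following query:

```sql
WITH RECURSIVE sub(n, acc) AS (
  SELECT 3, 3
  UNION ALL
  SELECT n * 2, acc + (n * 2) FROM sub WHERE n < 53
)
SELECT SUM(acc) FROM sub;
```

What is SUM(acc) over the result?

Base: n=3, acc=3.
Iteration 1: 3 < 53 holds -> n = 3 * 2 = 6, acc = 3 + 6 = 9.
Iteration 2: 6 < 53 holds -> n = 6 * 2 = 12, acc = 9 + 12 = 21.
Iteration 3: 12 < 53 holds -> n = 12 * 2 = 24, acc = 21 + 24 = 45.
Iteration 4: 24 < 53 holds -> n = 24 * 2 = 48, acc = 45 + 48 = 93.
Iteration 5: 48 < 53 holds -> n = 48 * 2 = 96, acc = 93 + 96 = 189.
Iteration 6: 96 < 53 fails; recursion stops.
SUM(acc) = 3 + 9 + 21 + 45 + 93 + 189 = 360.

360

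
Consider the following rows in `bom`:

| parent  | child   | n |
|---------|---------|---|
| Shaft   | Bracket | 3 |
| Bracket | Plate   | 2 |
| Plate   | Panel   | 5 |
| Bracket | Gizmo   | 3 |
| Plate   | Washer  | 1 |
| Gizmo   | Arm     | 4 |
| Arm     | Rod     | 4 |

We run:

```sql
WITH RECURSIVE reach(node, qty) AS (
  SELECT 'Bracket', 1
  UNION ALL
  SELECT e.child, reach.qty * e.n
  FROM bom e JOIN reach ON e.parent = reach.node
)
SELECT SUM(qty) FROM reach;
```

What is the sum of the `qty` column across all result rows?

Base: (Bracket, qty=1).
Iteration 1: components of {Bracket} -> Gizmo = 1*3 = 3, Plate = 1*2 = 2.
Iteration 2: components of {Gizmo,Plate} -> Arm = 3*4 = 12, Panel = 2*5 = 10, Washer = 2*1 = 2.
Iteration 3: components of {Arm,Panel,Washer} -> Rod = 12*4 = 48.
Iteration 4: no further components; recursion stops.
SUM(qty) = 1 + 2 + 3 + 10 + 2 + 12 + 48 = 78.

78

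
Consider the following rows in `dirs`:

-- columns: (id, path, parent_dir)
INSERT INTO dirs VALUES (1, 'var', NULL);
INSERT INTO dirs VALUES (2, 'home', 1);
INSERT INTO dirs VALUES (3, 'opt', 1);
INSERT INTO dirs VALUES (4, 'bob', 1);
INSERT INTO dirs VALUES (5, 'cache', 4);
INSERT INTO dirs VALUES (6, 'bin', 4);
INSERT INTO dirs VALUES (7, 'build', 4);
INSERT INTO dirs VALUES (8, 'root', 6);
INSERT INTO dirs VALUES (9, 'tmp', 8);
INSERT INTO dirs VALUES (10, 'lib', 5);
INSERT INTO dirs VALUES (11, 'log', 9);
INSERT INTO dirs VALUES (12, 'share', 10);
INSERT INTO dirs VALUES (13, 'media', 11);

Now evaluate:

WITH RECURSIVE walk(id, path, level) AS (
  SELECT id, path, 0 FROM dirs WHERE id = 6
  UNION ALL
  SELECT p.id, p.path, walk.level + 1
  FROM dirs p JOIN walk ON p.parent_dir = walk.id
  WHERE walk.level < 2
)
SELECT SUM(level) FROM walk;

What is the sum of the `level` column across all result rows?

Base: id=6 (bin) at level 0.
Iteration 1: rows with parent_dir in {6} -> root (id 8, level 1).
Iteration 2: rows with parent_dir in {8} -> tmp (id 9, level 2).
Iteration 3: level < 2 fails for all current rows; recursion stops.
SUM(level) = 0 + 1 + 2 = 3.

3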